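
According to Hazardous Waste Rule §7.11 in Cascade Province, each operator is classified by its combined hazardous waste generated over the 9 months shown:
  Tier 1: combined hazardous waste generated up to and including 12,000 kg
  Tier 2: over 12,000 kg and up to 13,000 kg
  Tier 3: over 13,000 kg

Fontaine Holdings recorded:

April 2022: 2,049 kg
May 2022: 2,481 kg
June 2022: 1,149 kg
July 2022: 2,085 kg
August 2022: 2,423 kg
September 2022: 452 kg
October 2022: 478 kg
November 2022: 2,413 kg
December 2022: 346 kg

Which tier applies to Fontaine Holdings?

Combined hazardous waste generated: 2,049 kg + 2,481 kg + 1,149 kg + 2,085 kg + 2,423 kg + 452 kg + 478 kg + 2,413 kg + 346 kg = 13,876 kg.
13,876 kg > 13,000 kg, so Tier 3 applies.

Tier 3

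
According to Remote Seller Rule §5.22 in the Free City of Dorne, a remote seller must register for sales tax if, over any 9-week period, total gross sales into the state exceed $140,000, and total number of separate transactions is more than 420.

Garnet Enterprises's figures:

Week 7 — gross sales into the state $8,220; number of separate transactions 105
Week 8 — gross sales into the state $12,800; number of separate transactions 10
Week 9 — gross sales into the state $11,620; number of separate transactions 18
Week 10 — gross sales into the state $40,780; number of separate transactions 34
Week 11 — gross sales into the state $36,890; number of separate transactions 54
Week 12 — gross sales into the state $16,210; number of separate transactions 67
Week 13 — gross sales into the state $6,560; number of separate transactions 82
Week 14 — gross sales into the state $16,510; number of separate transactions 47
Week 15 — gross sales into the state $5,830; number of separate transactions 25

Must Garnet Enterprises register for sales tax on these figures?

Yes

Total gross sales into the state: $8,220 + $12,800 + $11,620 + $40,780 + $36,890 + $16,210 + $6,560 + $16,510 + $5,830 = $155,420 (> $140,000).
Total number of separate transactions: 105 + 10 + 18 + 34 + 54 + 67 + 82 + 47 + 25 = 442 (> 420).
The test is 'and': both thresholds are exceeded.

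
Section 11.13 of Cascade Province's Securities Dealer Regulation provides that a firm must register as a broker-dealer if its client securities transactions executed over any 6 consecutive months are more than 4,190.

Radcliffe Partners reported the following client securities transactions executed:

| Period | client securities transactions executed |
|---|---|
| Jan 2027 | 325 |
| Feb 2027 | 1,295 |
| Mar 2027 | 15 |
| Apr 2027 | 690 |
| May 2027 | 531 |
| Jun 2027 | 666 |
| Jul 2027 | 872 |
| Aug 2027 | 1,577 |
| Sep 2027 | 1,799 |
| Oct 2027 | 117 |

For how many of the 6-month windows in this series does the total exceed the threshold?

3

Jan 2027–Jun 2027: 325 + 1,295 + 15 + 690 + 531 + 666 = 3,522 (under)
Feb 2027–Jul 2027: 1,295 + 15 + 690 + 531 + 666 + 872 = 4,069 (under)
Mar 2027–Aug 2027: 15 + 690 + 531 + 666 + 872 + 1,577 = 4,351 (over)
Apr 2027–Sep 2027: 690 + 531 + 666 + 872 + 1,577 + 1,799 = 6,135 (over)
May 2027–Oct 2027: 531 + 666 + 872 + 1,577 + 1,799 + 117 = 5,562 (over)
3 windows exceed the threshold.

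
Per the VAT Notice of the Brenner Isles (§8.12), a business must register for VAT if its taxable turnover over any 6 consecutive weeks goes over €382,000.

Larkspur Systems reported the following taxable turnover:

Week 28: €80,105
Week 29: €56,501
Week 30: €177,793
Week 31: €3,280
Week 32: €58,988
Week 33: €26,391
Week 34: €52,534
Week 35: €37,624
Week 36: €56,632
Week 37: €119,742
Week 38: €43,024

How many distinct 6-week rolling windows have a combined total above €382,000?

1

Week 28–Week 33: €80,105 + €56,501 + €177,793 + €3,280 + €58,988 + €26,391 = €403,058 (over)
Week 29–Week 34: €56,501 + €177,793 + €3,280 + €58,988 + €26,391 + €52,534 = €375,487 (under)
Week 30–Week 35: €177,793 + €3,280 + €58,988 + €26,391 + €52,534 + €37,624 = €356,610 (under)
Week 31–Week 36: €3,280 + €58,988 + €26,391 + €52,534 + €37,624 + €56,632 = €235,449 (under)
Week 32–Week 37: €58,988 + €26,391 + €52,534 + €37,624 + €56,632 + €119,742 = €351,911 (under)
Week 33–Week 38: €26,391 + €52,534 + €37,624 + €56,632 + €119,742 + €43,024 = €335,947 (under)
1 window exceeds the threshold.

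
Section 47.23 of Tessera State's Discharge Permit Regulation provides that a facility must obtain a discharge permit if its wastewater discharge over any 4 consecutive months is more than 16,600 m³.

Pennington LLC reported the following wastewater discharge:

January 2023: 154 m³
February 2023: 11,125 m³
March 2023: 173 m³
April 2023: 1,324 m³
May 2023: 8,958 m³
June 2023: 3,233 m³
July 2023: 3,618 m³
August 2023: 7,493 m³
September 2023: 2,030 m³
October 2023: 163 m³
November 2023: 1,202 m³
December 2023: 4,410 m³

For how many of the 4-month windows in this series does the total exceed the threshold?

January 2023–April 2023: 154 m³ + 11,125 m³ + 173 m³ + 1,324 m³ = 12,776 m³ (under)
February 2023–May 2023: 11,125 m³ + 173 m³ + 1,324 m³ + 8,958 m³ = 21,580 m³ (over)
March 2023–June 2023: 173 m³ + 1,324 m³ + 8,958 m³ + 3,233 m³ = 13,688 m³ (under)
April 2023–July 2023: 1,324 m³ + 8,958 m³ + 3,233 m³ + 3,618 m³ = 17,133 m³ (over)
May 2023–August 2023: 8,958 m³ + 3,233 m³ + 3,618 m³ + 7,493 m³ = 23,302 m³ (over)
June 2023–September 2023: 3,233 m³ + 3,618 m³ + 7,493 m³ + 2,030 m³ = 16,374 m³ (under)
July 2023–October 2023: 3,618 m³ + 7,493 m³ + 2,030 m³ + 163 m³ = 13,304 m³ (under)
August 2023–November 2023: 7,493 m³ + 2,030 m³ + 163 m³ + 1,202 m³ = 10,888 m³ (under)
September 2023–December 2023: 2,030 m³ + 163 m³ + 1,202 m³ + 4,410 m³ = 7,805 m³ (under)
3 windows exceed the threshold.

3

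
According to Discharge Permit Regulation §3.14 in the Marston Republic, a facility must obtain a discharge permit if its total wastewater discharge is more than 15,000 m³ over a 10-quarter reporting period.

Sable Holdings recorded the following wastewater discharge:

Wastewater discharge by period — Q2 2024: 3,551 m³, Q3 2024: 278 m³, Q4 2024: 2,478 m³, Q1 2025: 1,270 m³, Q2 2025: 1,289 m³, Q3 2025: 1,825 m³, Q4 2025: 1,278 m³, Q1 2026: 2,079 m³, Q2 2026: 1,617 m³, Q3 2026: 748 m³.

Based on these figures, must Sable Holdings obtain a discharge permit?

Yes

Total wastewater discharge: 3,551 m³ + 278 m³ + 2,478 m³ + 1,270 m³ + 1,289 m³ + 1,825 m³ + 1,278 m³ + 2,079 m³ + 1,617 m³ + 748 m³ = 16,413 m³.
16,413 m³ > 15,000 m³, so the threshold is exceeded.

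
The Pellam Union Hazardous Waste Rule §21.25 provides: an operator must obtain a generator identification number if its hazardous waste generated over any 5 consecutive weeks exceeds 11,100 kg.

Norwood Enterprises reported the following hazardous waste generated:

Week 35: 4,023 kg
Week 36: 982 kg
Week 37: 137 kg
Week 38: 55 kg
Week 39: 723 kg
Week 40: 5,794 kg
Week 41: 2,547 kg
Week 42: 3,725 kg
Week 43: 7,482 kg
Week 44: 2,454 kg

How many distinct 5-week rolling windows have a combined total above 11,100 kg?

Week 35–Week 39: 4,023 kg + 982 kg + 137 kg + 55 kg + 723 kg = 5,920 kg (under)
Week 36–Week 40: 982 kg + 137 kg + 55 kg + 723 kg + 5,794 kg = 7,691 kg (under)
Week 37–Week 41: 137 kg + 55 kg + 723 kg + 5,794 kg + 2,547 kg = 9,256 kg (under)
Week 38–Week 42: 55 kg + 723 kg + 5,794 kg + 2,547 kg + 3,725 kg = 12,844 kg (over)
Week 39–Week 43: 723 kg + 5,794 kg + 2,547 kg + 3,725 kg + 7,482 kg = 20,271 kg (over)
Week 40–Week 44: 5,794 kg + 2,547 kg + 3,725 kg + 7,482 kg + 2,454 kg = 22,002 kg (over)
3 windows exceed the threshold.

3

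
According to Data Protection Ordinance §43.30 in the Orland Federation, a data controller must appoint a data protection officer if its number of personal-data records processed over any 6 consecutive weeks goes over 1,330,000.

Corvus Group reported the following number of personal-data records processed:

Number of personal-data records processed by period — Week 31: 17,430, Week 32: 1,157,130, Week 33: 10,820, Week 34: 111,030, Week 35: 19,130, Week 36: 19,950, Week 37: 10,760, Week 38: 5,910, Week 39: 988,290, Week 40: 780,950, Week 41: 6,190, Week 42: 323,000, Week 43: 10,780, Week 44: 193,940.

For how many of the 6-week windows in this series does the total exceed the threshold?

6

Week 31–Week 36: 17,430 + 1,157,130 + 10,820 + 111,030 + 19,130 + 19,950 = 1,335,490 (over)
Week 32–Week 37: 1,157,130 + 10,820 + 111,030 + 19,130 + 19,950 + 10,760 = 1,328,820 (under)
Week 33–Week 38: 10,820 + 111,030 + 19,130 + 19,950 + 10,760 + 5,910 = 177,600 (under)
Week 34–Week 39: 111,030 + 19,130 + 19,950 + 10,760 + 5,910 + 988,290 = 1,155,070 (under)
Week 35–Week 40: 19,130 + 19,950 + 10,760 + 5,910 + 988,290 + 780,950 = 1,824,990 (over)
Week 36–Week 41: 19,950 + 10,760 + 5,910 + 988,290 + 780,950 + 6,190 = 1,812,050 (over)
Week 37–Week 42: 10,760 + 5,910 + 988,290 + 780,950 + 6,190 + 323,000 = 2,115,100 (over)
Week 38–Week 43: 5,910 + 988,290 + 780,950 + 6,190 + 323,000 + 10,780 = 2,115,120 (over)
Week 39–Week 44: 988,290 + 780,950 + 6,190 + 323,000 + 10,780 + 193,940 = 2,303,150 (over)
6 windows exceed the threshold.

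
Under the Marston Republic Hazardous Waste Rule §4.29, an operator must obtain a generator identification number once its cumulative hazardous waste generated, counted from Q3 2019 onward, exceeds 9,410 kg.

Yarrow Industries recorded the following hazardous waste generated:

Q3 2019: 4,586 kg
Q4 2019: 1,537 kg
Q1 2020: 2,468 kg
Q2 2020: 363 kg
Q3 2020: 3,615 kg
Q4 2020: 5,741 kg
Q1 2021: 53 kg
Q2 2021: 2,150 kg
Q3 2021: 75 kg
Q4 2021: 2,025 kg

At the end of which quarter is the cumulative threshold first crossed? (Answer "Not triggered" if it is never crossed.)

Through Q3 2019: 4,586 kg
Through Q4 2019: 6,123 kg
Through Q1 2020: 8,591 kg
Through Q2 2020: 8,954 kg
Through Q3 2020: 12,569 kg ← exceeds threshold

Q3 2020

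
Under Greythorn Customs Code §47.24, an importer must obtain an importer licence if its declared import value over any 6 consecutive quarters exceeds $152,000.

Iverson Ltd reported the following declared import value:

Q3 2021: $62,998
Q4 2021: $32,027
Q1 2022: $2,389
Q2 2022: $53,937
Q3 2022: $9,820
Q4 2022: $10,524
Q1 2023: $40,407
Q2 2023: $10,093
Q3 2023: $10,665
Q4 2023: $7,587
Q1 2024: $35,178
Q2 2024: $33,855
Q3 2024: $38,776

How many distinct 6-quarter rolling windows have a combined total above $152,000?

Q3 2021–Q4 2022: $62,998 + $32,027 + $2,389 + $53,937 + $9,820 + $10,524 = $171,695 (over)
Q4 2021–Q1 2023: $32,027 + $2,389 + $53,937 + $9,820 + $10,524 + $40,407 = $149,104 (under)
Q1 2022–Q2 2023: $2,389 + $53,937 + $9,820 + $10,524 + $40,407 + $10,093 = $127,170 (under)
Q2 2022–Q3 2023: $53,937 + $9,820 + $10,524 + $40,407 + $10,093 + $10,665 = $135,446 (under)
Q3 2022–Q4 2023: $9,820 + $10,524 + $40,407 + $10,093 + $10,665 + $7,587 = $89,096 (under)
Q4 2022–Q1 2024: $10,524 + $40,407 + $10,093 + $10,665 + $7,587 + $35,178 = $114,454 (under)
Q1 2023–Q2 2024: $40,407 + $10,093 + $10,665 + $7,587 + $35,178 + $33,855 = $137,785 (under)
Q2 2023–Q3 2024: $10,093 + $10,665 + $7,587 + $35,178 + $33,855 + $38,776 = $136,154 (under)
1 window exceeds the threshold.

1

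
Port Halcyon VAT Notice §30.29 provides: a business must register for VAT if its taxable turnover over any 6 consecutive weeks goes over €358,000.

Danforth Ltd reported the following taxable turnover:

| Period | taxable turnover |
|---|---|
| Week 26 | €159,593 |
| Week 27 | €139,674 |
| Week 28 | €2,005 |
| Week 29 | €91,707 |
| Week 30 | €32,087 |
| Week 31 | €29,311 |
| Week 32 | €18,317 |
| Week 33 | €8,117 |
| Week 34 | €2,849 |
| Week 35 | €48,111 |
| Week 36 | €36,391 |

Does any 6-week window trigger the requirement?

Yes

Week 26–Week 31: €159,593 + €139,674 + €2,005 + €91,707 + €32,087 + €29,311 = €454,377 (over)
Week 27–Week 32: €139,674 + €2,005 + €91,707 + €32,087 + €29,311 + €18,317 = €313,101 (under)
Week 28–Week 33: €2,005 + €91,707 + €32,087 + €29,311 + €18,317 + €8,117 = €181,544 (under)
Week 29–Week 34: €91,707 + €32,087 + €29,311 + €18,317 + €8,117 + €2,849 = €182,388 (under)
Week 30–Week 35: €32,087 + €29,311 + €18,317 + €8,117 + €2,849 + €48,111 = €138,792 (under)
Week 31–Week 36: €29,311 + €18,317 + €8,117 + €2,849 + €48,111 + €36,391 = €143,096 (under)
At least one window exceeds €358,000.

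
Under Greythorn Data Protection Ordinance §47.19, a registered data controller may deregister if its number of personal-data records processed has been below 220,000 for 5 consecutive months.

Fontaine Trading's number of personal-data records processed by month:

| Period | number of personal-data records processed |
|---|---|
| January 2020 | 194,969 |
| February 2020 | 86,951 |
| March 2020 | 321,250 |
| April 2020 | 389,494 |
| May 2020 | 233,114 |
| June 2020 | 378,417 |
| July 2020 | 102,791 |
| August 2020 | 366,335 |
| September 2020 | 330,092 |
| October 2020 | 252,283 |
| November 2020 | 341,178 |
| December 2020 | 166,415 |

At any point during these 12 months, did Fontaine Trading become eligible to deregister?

Months below 220,000: January 2020, February 2020, July 2020, December 2020.
Longest run of consecutive months below the threshold: 2.
2 < 5, so Fontaine Trading never became eligible.

No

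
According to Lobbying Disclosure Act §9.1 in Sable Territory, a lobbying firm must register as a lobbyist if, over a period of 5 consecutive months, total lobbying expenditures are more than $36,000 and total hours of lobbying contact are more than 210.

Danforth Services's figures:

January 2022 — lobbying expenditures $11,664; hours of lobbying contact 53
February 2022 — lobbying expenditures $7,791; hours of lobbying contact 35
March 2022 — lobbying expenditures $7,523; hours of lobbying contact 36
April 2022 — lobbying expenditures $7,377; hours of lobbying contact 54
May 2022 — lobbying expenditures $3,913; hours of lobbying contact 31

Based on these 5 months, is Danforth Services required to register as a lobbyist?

Total lobbying expenditures: $11,664 + $7,791 + $7,523 + $7,377 + $3,913 = $38,268 (> $36,000).
Total hours of lobbying contact: 53 + 35 + 36 + 54 + 31 = 209 (≤ 210).
The test is 'and': the rule requires both, and at least one is not exceeded.

No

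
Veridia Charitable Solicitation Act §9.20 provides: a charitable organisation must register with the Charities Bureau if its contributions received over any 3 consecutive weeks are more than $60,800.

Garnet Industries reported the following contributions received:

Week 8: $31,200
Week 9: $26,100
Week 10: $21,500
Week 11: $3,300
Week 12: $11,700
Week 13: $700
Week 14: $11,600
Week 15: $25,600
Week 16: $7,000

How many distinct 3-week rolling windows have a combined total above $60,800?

1

Week 8–Week 10: $31,200 + $26,100 + $21,500 = $78,800 (over)
Week 9–Week 11: $26,100 + $21,500 + $3,300 = $50,900 (under)
Week 10–Week 12: $21,500 + $3,300 + $11,700 = $36,500 (under)
Week 11–Week 13: $3,300 + $11,700 + $700 = $15,700 (under)
Week 12–Week 14: $11,700 + $700 + $11,600 = $24,000 (under)
Week 13–Week 15: $700 + $11,600 + $25,600 = $37,900 (under)
Week 14–Week 16: $11,600 + $25,600 + $7,000 = $44,200 (under)
1 window exceeds the threshold.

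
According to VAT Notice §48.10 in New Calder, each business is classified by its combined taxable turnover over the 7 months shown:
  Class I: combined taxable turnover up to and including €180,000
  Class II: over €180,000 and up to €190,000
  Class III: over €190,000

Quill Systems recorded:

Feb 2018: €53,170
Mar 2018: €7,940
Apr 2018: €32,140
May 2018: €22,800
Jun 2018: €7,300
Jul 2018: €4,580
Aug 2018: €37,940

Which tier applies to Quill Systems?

Combined taxable turnover: €53,170 + €7,940 + €32,140 + €22,800 + €7,300 + €4,580 + €37,940 = €165,870.
€165,870 ≤ €180,000, so Class I applies.

Class I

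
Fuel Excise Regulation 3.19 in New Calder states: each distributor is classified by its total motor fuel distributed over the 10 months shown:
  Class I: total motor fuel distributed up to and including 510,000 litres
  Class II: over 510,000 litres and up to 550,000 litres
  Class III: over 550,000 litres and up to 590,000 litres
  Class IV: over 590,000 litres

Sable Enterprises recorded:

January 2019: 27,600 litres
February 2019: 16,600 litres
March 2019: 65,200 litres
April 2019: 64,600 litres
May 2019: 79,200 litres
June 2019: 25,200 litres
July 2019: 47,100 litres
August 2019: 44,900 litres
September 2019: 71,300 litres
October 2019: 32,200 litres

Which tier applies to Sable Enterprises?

Class I

Total motor fuel distributed: 27,600 litres + 16,600 litres + 65,200 litres + 64,600 litres + 79,200 litres + 25,200 litres + 47,100 litres + 44,900 litres + 71,300 litres + 32,200 litres = 473,900 litres.
473,900 litres ≤ 510,000 litres, so Class I applies.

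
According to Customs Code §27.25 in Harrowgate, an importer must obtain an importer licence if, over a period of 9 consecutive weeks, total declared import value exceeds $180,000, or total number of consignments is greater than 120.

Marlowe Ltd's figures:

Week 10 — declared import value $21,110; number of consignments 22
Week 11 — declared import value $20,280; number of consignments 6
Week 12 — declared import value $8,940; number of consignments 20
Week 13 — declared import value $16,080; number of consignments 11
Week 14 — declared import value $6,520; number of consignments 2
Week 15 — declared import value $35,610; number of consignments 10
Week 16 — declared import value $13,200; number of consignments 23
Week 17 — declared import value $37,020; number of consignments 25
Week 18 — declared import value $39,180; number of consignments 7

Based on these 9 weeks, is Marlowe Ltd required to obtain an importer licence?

Yes

Total declared import value: $21,110 + $20,280 + $8,940 + $16,080 + $6,520 + $35,610 + $13,200 + $37,020 + $39,180 = $197,940 (> $180,000).
Total number of consignments: 22 + 6 + 20 + 11 + 2 + 10 + 23 + 25 + 7 = 126 (> 120).
The test is 'or': at least one threshold is exceeded.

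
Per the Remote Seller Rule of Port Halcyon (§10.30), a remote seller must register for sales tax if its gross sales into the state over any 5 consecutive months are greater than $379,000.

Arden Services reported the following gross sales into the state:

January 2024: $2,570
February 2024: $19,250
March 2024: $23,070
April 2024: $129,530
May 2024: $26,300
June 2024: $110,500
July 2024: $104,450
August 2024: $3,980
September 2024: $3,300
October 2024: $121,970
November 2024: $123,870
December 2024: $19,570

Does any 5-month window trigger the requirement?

January 2024–May 2024: $2,570 + $19,250 + $23,070 + $129,530 + $26,300 = $200,720 (under)
February 2024–June 2024: $19,250 + $23,070 + $129,530 + $26,300 + $110,500 = $308,650 (under)
March 2024–July 2024: $23,070 + $129,530 + $26,300 + $110,500 + $104,450 = $393,850 (over)
April 2024–August 2024: $129,530 + $26,300 + $110,500 + $104,450 + $3,980 = $374,760 (under)
May 2024–September 2024: $26,300 + $110,500 + $104,450 + $3,980 + $3,300 = $248,530 (under)
June 2024–October 2024: $110,500 + $104,450 + $3,980 + $3,300 + $121,970 = $344,200 (under)
July 2024–November 2024: $104,450 + $3,980 + $3,300 + $121,970 + $123,870 = $357,570 (under)
August 2024–December 2024: $3,980 + $3,300 + $121,970 + $123,870 + $19,570 = $272,690 (under)
At least one window exceeds $379,000.

Yes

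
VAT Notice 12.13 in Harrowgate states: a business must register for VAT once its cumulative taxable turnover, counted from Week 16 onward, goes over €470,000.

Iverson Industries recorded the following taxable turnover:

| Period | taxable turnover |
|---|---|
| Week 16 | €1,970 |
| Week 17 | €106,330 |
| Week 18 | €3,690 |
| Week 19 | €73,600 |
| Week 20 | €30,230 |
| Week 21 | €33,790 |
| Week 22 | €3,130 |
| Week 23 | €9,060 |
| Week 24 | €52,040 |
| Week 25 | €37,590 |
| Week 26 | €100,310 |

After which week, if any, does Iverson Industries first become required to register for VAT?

Through Week 16: €1,970
Through Week 17: €108,300
Through Week 18: €111,990
Through Week 19: €185,590
Through Week 20: €215,820
Through Week 21: €249,610
Through Week 22: €252,740
Through Week 23: €261,800
Through Week 24: €313,840
Through Week 25: €351,430
Through Week 26: €451,740
Final cumulative total €451,740 ≤ €470,000; the threshold is never exceeded.

Not triggered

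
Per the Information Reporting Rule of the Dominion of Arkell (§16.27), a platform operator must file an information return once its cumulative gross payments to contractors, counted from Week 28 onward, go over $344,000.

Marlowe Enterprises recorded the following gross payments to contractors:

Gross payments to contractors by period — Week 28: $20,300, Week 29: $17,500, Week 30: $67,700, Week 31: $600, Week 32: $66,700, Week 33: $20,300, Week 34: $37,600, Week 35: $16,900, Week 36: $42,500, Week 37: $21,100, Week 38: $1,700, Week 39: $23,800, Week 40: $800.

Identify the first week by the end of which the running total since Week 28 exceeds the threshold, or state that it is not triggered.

Not triggered

Through Week 28: $20,300
Through Week 29: $37,800
Through Week 30: $105,500
Through Week 31: $106,100
Through Week 32: $172,800
Through Week 33: $193,100
Through Week 34: $230,700
Through Week 35: $247,600
Through Week 36: $290,100
Through Week 37: $311,200
Through Week 38: $312,900
Through Week 39: $336,700
Through Week 40: $337,500
Final cumulative total $337,500 ≤ $344,000; the threshold is never exceeded.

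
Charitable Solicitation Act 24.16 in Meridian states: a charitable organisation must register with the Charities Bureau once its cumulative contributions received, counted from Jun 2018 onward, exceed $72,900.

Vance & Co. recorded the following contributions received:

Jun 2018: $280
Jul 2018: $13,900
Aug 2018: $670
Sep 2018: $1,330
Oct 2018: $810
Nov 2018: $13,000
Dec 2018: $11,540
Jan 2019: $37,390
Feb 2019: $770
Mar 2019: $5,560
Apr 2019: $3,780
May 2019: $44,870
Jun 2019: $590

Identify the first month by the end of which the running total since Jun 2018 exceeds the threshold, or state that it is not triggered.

Jan 2019

Through Jun 2018: $280
Through Jul 2018: $14,180
Through Aug 2018: $14,850
Through Sep 2018: $16,180
Through Oct 2018: $16,990
Through Nov 2018: $29,990
Through Dec 2018: $41,530
Through Jan 2019: $78,920 ← exceeds threshold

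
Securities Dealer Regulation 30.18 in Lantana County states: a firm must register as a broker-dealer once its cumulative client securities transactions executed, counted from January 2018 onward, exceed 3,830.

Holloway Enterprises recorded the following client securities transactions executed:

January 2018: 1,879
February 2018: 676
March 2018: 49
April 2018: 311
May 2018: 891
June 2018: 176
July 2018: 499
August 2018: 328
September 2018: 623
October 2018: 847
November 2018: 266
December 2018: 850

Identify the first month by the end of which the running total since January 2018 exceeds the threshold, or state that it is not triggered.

Through January 2018: 1,879
Through February 2018: 2,555
Through March 2018: 2,604
Through April 2018: 2,915
Through May 2018: 3,806
Through June 2018: 3,982 ← exceeds threshold

June 2018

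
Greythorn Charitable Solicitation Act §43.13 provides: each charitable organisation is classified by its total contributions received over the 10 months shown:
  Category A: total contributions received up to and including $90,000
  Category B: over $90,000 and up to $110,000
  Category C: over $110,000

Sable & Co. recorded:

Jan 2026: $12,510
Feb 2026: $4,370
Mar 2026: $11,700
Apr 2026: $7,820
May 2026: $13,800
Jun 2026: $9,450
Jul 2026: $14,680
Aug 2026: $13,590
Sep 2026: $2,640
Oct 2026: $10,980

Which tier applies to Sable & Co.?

Total contributions received: $12,510 + $4,370 + $11,700 + $7,820 + $13,800 + $9,450 + $14,680 + $13,590 + $2,640 + $10,980 = $101,540.
$90,000 < $101,540 ≤ $110,000, so Category B applies.

Category B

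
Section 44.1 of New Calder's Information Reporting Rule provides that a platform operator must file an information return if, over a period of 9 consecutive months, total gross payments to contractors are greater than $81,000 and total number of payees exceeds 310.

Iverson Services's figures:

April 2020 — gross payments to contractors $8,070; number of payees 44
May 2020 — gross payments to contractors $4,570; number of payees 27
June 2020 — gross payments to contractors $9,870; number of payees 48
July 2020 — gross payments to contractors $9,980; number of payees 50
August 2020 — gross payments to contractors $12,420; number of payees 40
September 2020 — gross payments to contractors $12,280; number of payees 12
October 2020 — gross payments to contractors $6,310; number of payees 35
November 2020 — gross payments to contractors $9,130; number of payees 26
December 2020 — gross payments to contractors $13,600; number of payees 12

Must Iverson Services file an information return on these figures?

No

Total gross payments to contractors: $8,070 + $4,570 + $9,870 + $9,980 + $12,420 + $12,280 + $6,310 + $9,130 + $13,600 = $86,230 (> $81,000).
Total number of payees: 44 + 27 + 48 + 50 + 40 + 12 + 35 + 26 + 12 = 294 (≤ 310).
The test is 'and': the rule requires both, and at least one is not exceeded.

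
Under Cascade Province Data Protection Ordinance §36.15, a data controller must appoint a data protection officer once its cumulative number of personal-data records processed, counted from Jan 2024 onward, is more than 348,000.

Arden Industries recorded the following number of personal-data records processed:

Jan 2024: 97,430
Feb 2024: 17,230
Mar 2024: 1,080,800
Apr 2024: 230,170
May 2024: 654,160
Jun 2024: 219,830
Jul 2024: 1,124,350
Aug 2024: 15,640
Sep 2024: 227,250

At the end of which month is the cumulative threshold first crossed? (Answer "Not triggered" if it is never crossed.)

Mar 2024

Through Jan 2024: 97,430
Through Feb 2024: 114,660
Through Mar 2024: 1,195,460 ← exceeds threshold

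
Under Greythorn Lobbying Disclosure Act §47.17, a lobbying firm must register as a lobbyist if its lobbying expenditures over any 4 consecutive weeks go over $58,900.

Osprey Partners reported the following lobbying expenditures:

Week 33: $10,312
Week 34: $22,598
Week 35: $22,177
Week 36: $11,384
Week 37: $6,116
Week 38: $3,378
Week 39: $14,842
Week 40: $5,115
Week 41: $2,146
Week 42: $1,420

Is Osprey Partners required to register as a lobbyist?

Yes

Week 33–Week 36: $10,312 + $22,598 + $22,177 + $11,384 = $66,471 (over)
Week 34–Week 37: $22,598 + $22,177 + $11,384 + $6,116 = $62,275 (over)
Week 35–Week 38: $22,177 + $11,384 + $6,116 + $3,378 = $43,055 (under)
Week 36–Week 39: $11,384 + $6,116 + $3,378 + $14,842 = $35,720 (under)
Week 37–Week 40: $6,116 + $3,378 + $14,842 + $5,115 = $29,451 (under)
Week 38–Week 41: $3,378 + $14,842 + $5,115 + $2,146 = $25,481 (under)
Week 39–Week 42: $14,842 + $5,115 + $2,146 + $1,420 = $23,523 (under)
At least one window exceeds $58,900.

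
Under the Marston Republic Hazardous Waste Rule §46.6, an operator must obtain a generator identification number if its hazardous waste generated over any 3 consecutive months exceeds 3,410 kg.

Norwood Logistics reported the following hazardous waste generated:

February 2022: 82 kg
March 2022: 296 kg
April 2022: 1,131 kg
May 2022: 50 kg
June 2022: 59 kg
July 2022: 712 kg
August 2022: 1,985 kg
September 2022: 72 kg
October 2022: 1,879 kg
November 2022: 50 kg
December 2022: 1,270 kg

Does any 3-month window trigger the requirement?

February 2022–April 2022: 82 kg + 296 kg + 1,131 kg = 1,509 kg (under)
March 2022–May 2022: 296 kg + 1,131 kg + 50 kg = 1,477 kg (under)
April 2022–June 2022: 1,131 kg + 50 kg + 59 kg = 1,240 kg (under)
May 2022–July 2022: 50 kg + 59 kg + 712 kg = 821 kg (under)
June 2022–August 2022: 59 kg + 712 kg + 1,985 kg = 2,756 kg (under)
July 2022–September 2022: 712 kg + 1,985 kg + 72 kg = 2,769 kg (under)
August 2022–October 2022: 1,985 kg + 72 kg + 1,879 kg = 3,936 kg (over)
September 2022–November 2022: 72 kg + 1,879 kg + 50 kg = 2,001 kg (under)
October 2022–December 2022: 1,879 kg + 50 kg + 1,270 kg = 3,199 kg (under)
At least one window exceeds 3,410 kg.

Yes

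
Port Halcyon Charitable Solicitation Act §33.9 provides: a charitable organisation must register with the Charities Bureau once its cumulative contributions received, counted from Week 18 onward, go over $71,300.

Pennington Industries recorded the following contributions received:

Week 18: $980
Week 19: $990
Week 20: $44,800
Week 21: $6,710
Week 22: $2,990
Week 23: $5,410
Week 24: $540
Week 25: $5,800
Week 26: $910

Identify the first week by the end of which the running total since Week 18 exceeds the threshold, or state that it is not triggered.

Through Week 18: $980
Through Week 19: $1,970
Through Week 20: $46,770
Through Week 21: $53,480
Through Week 22: $56,470
Through Week 23: $61,880
Through Week 24: $62,420
Through Week 25: $68,220
Through Week 26: $69,130
Final cumulative total $69,130 ≤ $71,300; the threshold is never exceeded.

Not triggered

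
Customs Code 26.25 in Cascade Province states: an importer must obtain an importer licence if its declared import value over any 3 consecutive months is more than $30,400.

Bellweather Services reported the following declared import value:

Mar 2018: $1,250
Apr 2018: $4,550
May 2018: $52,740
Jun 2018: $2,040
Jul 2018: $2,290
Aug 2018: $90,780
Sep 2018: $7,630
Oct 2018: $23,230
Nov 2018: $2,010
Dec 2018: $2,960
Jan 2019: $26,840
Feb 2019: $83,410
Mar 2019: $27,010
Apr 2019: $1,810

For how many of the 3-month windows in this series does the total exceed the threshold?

11

Mar 2018–May 2018: $1,250 + $4,550 + $52,740 = $58,540 (over)
Apr 2018–Jun 2018: $4,550 + $52,740 + $2,040 = $59,330 (over)
May 2018–Jul 2018: $52,740 + $2,040 + $2,290 = $57,070 (over)
Jun 2018–Aug 2018: $2,040 + $2,290 + $90,780 = $95,110 (over)
Jul 2018–Sep 2018: $2,290 + $90,780 + $7,630 = $100,700 (over)
Aug 2018–Oct 2018: $90,780 + $7,630 + $23,230 = $121,640 (over)
Sep 2018–Nov 2018: $7,630 + $23,230 + $2,010 = $32,870 (over)
Oct 2018–Dec 2018: $23,230 + $2,010 + $2,960 = $28,200 (under)
Nov 2018–Jan 2019: $2,010 + $2,960 + $26,840 = $31,810 (over)
Dec 2018–Feb 2019: $2,960 + $26,840 + $83,410 = $113,210 (over)
Jan 2019–Mar 2019: $26,840 + $83,410 + $27,010 = $137,260 (over)
Feb 2019–Apr 2019: $83,410 + $27,010 + $1,810 = $112,230 (over)
11 windows exceed the threshold.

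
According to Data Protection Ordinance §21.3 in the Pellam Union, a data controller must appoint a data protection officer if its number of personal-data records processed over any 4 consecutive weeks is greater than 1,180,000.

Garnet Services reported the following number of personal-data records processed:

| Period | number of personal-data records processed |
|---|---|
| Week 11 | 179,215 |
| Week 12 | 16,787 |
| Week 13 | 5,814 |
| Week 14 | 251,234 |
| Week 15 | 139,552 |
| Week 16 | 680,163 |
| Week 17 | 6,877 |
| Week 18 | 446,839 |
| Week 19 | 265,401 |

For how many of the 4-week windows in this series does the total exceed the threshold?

Week 11–Week 14: 179,215 + 16,787 + 5,814 + 251,234 = 453,050 (under)
Week 12–Week 15: 16,787 + 5,814 + 251,234 + 139,552 = 413,387 (under)
Week 13–Week 16: 5,814 + 251,234 + 139,552 + 680,163 = 1,076,763 (under)
Week 14–Week 17: 251,234 + 139,552 + 680,163 + 6,877 = 1,077,826 (under)
Week 15–Week 18: 139,552 + 680,163 + 6,877 + 446,839 = 1,273,431 (over)
Week 16–Week 19: 680,163 + 6,877 + 446,839 + 265,401 = 1,399,280 (over)
2 windows exceed the threshold.

2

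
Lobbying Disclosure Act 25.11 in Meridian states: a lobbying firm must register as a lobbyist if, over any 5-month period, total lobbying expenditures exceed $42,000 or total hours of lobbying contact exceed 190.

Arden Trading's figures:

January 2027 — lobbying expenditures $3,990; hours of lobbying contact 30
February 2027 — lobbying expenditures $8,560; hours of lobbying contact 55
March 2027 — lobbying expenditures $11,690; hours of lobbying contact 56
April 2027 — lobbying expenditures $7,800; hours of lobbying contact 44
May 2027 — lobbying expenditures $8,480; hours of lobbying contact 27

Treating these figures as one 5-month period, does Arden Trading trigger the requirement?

Total lobbying expenditures: $3,990 + $8,560 + $11,690 + $7,800 + $8,480 = $40,520 (≤ $42,000).
Total hours of lobbying contact: 30 + 55 + 56 + 44 + 27 = 212 (> 190).
The test is 'or': at least one threshold is exceeded.

Yes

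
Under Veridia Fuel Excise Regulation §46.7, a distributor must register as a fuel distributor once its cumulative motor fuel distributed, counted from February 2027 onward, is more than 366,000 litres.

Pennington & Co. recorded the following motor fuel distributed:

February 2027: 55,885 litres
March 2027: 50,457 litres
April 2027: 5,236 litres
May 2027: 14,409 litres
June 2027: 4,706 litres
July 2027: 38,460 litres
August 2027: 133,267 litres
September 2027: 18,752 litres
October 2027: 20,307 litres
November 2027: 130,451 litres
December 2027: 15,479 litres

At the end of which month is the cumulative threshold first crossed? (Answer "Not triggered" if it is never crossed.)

Through February 2027: 55,885 litres
Through March 2027: 106,342 litres
Through April 2027: 111,578 litres
Through May 2027: 125,987 litres
Through June 2027: 130,693 litres
Through July 2027: 169,153 litres
Through August 2027: 302,420 litres
Through September 2027: 321,172 litres
Through October 2027: 341,479 litres
Through November 2027: 471,930 litres ← exceeds threshold

November 2027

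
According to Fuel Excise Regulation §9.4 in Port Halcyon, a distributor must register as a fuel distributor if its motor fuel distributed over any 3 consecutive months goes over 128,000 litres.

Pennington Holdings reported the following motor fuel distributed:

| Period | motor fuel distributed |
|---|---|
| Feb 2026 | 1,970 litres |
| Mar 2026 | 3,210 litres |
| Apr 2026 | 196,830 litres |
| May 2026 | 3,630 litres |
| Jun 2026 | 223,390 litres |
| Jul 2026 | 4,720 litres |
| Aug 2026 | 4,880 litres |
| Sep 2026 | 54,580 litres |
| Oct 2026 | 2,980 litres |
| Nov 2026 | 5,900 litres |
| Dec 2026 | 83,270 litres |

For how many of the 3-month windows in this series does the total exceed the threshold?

Feb 2026–Apr 2026: 1,970 litres + 3,210 litres + 196,830 litres = 202,010 litres (over)
Mar 2026–May 2026: 3,210 litres + 196,830 litres + 3,630 litres = 203,670 litres (over)
Apr 2026–Jun 2026: 196,830 litres + 3,630 litres + 223,390 litres = 423,850 litres (over)
May 2026–Jul 2026: 3,630 litres + 223,390 litres + 4,720 litres = 231,740 litres (over)
Jun 2026–Aug 2026: 223,390 litres + 4,720 litres + 4,880 litres = 232,990 litres (over)
Jul 2026–Sep 2026: 4,720 litres + 4,880 litres + 54,580 litres = 64,180 litres (under)
Aug 2026–Oct 2026: 4,880 litres + 54,580 litres + 2,980 litres = 62,440 litres (under)
Sep 2026–Nov 2026: 54,580 litres + 2,980 litres + 5,900 litres = 63,460 litres (under)
Oct 2026–Dec 2026: 2,980 litres + 5,900 litres + 83,270 litres = 92,150 litres (under)
5 windows exceed the threshold.

5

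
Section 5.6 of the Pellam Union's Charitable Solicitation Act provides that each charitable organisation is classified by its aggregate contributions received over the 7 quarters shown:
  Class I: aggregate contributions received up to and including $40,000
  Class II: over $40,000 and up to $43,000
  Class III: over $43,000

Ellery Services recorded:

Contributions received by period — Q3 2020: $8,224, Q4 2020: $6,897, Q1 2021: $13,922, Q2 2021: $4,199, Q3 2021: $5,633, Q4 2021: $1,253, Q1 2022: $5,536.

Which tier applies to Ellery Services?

Class III

Aggregate contributions received: $8,224 + $6,897 + $13,922 + $4,199 + $5,633 + $1,253 + $5,536 = $45,664.
$45,664 > $43,000, so Class III applies.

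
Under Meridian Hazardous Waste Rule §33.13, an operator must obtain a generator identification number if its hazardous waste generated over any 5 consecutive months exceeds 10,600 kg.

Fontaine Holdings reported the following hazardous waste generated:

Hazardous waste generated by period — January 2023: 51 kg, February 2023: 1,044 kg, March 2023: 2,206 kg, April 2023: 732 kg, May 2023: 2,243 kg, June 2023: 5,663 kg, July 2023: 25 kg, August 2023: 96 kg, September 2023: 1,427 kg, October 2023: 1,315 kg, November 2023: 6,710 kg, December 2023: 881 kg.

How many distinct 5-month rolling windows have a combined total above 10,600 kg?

2

January 2023–May 2023: 51 kg + 1,044 kg + 2,206 kg + 732 kg + 2,243 kg = 6,276 kg (under)
February 2023–June 2023: 1,044 kg + 2,206 kg + 732 kg + 2,243 kg + 5,663 kg = 11,888 kg (over)
March 2023–July 2023: 2,206 kg + 732 kg + 2,243 kg + 5,663 kg + 25 kg = 10,869 kg (over)
April 2023–August 2023: 732 kg + 2,243 kg + 5,663 kg + 25 kg + 96 kg = 8,759 kg (under)
May 2023–September 2023: 2,243 kg + 5,663 kg + 25 kg + 96 kg + 1,427 kg = 9,454 kg (under)
June 2023–October 2023: 5,663 kg + 25 kg + 96 kg + 1,427 kg + 1,315 kg = 8,526 kg (under)
July 2023–November 2023: 25 kg + 96 kg + 1,427 kg + 1,315 kg + 6,710 kg = 9,573 kg (under)
August 2023–December 2023: 96 kg + 1,427 kg + 1,315 kg + 6,710 kg + 881 kg = 10,429 kg (under)
2 windows exceed the threshold.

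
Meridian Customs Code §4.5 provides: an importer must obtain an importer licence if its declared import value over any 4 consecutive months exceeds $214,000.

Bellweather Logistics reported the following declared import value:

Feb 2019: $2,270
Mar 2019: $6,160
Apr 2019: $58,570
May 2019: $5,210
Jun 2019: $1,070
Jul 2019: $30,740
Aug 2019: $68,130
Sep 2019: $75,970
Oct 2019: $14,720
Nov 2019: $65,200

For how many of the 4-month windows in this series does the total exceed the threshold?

Feb 2019–May 2019: $2,270 + $6,160 + $58,570 + $5,210 = $72,210 (under)
Mar 2019–Jun 2019: $6,160 + $58,570 + $5,210 + $1,070 = $71,010 (under)
Apr 2019–Jul 2019: $58,570 + $5,210 + $1,070 + $30,740 = $95,590 (under)
May 2019–Aug 2019: $5,210 + $1,070 + $30,740 + $68,130 = $105,150 (under)
Jun 2019–Sep 2019: $1,070 + $30,740 + $68,130 + $75,970 = $175,910 (under)
Jul 2019–Oct 2019: $30,740 + $68,130 + $75,970 + $14,720 = $189,560 (under)
Aug 2019–Nov 2019: $68,130 + $75,970 + $14,720 + $65,200 = $224,020 (over)
1 window exceeds the threshold.

1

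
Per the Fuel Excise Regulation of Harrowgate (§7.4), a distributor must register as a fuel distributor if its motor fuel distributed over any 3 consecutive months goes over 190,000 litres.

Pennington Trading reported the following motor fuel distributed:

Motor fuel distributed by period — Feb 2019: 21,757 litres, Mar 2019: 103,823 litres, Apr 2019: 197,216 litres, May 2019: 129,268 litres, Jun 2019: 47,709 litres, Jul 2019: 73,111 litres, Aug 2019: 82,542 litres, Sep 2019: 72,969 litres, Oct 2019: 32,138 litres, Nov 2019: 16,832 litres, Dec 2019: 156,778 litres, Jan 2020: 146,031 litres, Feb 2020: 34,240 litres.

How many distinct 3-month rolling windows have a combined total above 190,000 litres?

Feb 2019–Apr 2019: 21,757 litres + 103,823 litres + 197,216 litres = 322,796 litres (over)
Mar 2019–May 2019: 103,823 litres + 197,216 litres + 129,268 litres = 430,307 litres (over)
Apr 2019–Jun 2019: 197,216 litres + 129,268 litres + 47,709 litres = 374,193 litres (over)
May 2019–Jul 2019: 129,268 litres + 47,709 litres + 73,111 litres = 250,088 litres (over)
Jun 2019–Aug 2019: 47,709 litres + 73,111 litres + 82,542 litres = 203,362 litres (over)
Jul 2019–Sep 2019: 73,111 litres + 82,542 litres + 72,969 litres = 228,622 litres (over)
Aug 2019–Oct 2019: 82,542 litres + 72,969 litres + 32,138 litres = 187,649 litres (under)
Sep 2019–Nov 2019: 72,969 litres + 32,138 litres + 16,832 litres = 121,939 litres (under)
Oct 2019–Dec 2019: 32,138 litres + 16,832 litres + 156,778 litres = 205,748 litres (over)
Nov 2019–Jan 2020: 16,832 litres + 156,778 litres + 146,031 litres = 319,641 litres (over)
Dec 2019–Feb 2020: 156,778 litres + 146,031 litres + 34,240 litres = 337,049 litres (over)
9 windows exceed the threshold.

9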